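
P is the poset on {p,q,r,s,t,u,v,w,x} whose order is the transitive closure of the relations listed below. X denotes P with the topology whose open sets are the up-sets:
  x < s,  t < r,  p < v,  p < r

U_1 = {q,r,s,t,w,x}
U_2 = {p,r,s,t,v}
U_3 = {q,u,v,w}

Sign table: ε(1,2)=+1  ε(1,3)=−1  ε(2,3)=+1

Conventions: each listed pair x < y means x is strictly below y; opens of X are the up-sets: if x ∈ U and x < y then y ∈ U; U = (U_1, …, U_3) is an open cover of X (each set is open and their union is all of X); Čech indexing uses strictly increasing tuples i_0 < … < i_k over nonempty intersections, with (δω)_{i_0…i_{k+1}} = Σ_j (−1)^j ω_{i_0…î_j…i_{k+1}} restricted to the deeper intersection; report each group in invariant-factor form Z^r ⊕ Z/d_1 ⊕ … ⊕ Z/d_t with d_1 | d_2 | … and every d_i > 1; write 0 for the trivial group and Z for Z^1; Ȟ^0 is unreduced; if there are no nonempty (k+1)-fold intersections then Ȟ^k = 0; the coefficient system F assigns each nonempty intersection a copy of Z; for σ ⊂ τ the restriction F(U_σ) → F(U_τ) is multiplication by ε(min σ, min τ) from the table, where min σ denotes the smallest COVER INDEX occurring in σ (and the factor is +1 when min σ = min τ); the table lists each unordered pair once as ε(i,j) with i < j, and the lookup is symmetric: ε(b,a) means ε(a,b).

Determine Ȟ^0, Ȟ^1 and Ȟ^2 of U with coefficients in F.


Ȟ^0 ≅ 0; Ȟ^1 ≅ Z/2; Ȟ^2 ≅ 0

intersection data:
  U12={r,s,t} U13={q,w} U23={v}
C dims 3,3; δ0: rk 3, SNF 1^2·2
Ȟ^0 = (3 − 3) − 0 = 0, so Ȟ^0 ≅ 0
Ȟ^1 = (3 − 0) − 3 = 0 plus torsion [2], so Ȟ^1 ≅ Z/2
Ȟ^2 = (0 − 0) − 0 = 0, so Ȟ^2 ≅ 0


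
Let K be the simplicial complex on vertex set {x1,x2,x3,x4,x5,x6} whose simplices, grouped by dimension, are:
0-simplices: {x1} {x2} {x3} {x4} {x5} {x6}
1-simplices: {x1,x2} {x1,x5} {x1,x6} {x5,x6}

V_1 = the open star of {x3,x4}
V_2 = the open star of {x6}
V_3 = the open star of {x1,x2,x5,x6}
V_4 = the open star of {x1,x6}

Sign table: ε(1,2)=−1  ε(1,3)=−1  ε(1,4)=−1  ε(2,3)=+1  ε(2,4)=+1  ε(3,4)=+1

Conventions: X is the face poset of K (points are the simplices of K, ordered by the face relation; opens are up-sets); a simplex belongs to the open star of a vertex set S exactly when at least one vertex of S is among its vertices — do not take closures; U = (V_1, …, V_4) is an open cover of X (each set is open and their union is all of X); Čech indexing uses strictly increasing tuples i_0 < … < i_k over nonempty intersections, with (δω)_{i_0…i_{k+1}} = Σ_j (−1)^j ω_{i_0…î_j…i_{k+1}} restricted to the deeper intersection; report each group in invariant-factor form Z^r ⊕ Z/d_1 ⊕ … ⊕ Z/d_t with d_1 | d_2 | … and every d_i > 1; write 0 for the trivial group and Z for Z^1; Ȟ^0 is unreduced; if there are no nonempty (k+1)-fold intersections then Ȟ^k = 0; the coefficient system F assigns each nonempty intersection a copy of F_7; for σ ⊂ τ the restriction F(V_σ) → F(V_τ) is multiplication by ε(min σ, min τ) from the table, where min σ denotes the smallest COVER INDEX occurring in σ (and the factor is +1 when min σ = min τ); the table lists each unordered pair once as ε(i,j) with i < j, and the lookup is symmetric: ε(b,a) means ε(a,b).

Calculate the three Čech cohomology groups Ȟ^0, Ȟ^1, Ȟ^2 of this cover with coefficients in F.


Ȟ^0(U;F) ≅ Z/7 ⊕ Z/7; Ȟ^1(U;F) ≅ 0; Ȟ^2(U;F) ≅ 0

nonempty overlaps:
  V1={{x3},{x4}} V2={{x6},{x1,x6},{x5,x6}} V3={{x1},{x2},{x5},{x6},{x1,x2},{x1,x5},{x1,x6},{x5,x6}} V4={{x1},{x6},{x1,x2},{x1,x5},{x1,x6},{x5,x6}}
  V23={{x6},{x1,x6},{x5,x6}} V24={{x6},{x1,x6},{x5,x6}} V34={{x1},{x6},{x1,x2},{x1,x5},{x1,x6},{x5,x6}}
  V234={{x6},{x1,x6},{x5,x6}}
C dims 4,3,1; δ0: rk_F7 2; δ1: rk_F7 1
degree 0: 4−2−0 = 2 → Ȟ^0 ≅ Z/7 ⊕ Z/7
degree 1: 3−1−2 = 0 → Ȟ^1 ≅ 0
degree 2: 1−0−1 = 0 → Ȟ^2 ≅ 0


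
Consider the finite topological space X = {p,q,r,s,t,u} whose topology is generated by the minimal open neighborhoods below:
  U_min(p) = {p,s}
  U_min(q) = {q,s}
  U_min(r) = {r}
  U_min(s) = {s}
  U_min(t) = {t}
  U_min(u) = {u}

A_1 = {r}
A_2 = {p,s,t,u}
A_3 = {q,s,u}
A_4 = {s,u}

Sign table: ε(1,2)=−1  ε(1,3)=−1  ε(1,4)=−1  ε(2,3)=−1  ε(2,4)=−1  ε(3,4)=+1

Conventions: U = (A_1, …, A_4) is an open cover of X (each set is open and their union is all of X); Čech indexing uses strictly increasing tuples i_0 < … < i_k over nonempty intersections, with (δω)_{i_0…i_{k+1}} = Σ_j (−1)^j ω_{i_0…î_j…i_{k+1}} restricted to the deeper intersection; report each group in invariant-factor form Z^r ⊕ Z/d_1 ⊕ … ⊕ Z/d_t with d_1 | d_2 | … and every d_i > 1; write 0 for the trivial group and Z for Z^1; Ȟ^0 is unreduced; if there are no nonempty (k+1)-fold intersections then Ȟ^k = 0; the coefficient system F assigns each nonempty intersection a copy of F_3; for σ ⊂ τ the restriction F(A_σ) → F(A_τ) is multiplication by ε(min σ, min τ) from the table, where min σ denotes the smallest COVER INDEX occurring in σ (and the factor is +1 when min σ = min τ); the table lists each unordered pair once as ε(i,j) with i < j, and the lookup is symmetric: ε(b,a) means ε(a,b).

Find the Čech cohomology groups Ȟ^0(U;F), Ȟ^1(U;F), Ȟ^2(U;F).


intersection data:
  A23={s,u} A24={s,u} A34={s,u}
  A234={s,u}
C dims 4,3,1; δ0: rk_F3 2; δ1: rk_F3 1
Ȟ^0 = (4 − 2) − 0 = 2, so Ȟ^0 ≅ Z/3 ⊕ Z/3
Ȟ^1 = (3 − 1) − 2 = 0, so Ȟ^1 ≅ 0
Ȟ^2 = (1 − 0) − 1 = 0, so Ȟ^2 ≅ 0

Ȟ^0 ≅ Z/3 ⊕ Z/3, Ȟ^1 ≅ 0 and Ȟ^2 ≅ 0


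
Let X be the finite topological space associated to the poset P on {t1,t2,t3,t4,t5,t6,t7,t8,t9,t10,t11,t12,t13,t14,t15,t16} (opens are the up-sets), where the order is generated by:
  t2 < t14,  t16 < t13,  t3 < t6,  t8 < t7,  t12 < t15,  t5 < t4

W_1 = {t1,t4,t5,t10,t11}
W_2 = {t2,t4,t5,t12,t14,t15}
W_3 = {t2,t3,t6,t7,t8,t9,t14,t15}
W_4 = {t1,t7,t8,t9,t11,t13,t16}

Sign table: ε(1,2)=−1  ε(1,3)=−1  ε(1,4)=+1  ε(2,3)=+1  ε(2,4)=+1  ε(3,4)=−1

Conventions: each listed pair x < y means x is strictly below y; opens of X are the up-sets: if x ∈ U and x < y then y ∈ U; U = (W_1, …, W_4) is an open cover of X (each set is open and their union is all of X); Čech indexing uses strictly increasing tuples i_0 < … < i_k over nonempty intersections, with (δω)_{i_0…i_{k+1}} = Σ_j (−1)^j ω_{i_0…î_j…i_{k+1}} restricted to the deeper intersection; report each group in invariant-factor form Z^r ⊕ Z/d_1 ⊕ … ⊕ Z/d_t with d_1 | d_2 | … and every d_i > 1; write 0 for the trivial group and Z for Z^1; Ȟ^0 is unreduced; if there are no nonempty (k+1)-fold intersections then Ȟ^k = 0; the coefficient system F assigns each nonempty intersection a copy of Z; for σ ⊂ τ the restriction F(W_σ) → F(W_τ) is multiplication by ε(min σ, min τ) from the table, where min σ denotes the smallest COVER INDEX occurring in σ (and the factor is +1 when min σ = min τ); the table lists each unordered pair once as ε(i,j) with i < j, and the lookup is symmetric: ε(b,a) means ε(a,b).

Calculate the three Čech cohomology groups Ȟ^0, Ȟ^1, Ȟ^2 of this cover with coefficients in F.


Ȟ^0(U;F) ≅ Z, Ȟ^1(U;F) ≅ Z and Ȟ^2(U;F) ≅ 0

cover nerve:
  W12={t4,t5} W14={t1,t11} W23={t2,t14,t15} W34={t7,t8,t9}
C dims 4,4; δ0: rk 3, SNF 1^3
Ȟ^0: (4−3)−0=1 ⇒ Z
Ȟ^1: (4−0)−3=1 ⇒ Z
Ȟ^2: (0−0)−0=0 ⇒ 0


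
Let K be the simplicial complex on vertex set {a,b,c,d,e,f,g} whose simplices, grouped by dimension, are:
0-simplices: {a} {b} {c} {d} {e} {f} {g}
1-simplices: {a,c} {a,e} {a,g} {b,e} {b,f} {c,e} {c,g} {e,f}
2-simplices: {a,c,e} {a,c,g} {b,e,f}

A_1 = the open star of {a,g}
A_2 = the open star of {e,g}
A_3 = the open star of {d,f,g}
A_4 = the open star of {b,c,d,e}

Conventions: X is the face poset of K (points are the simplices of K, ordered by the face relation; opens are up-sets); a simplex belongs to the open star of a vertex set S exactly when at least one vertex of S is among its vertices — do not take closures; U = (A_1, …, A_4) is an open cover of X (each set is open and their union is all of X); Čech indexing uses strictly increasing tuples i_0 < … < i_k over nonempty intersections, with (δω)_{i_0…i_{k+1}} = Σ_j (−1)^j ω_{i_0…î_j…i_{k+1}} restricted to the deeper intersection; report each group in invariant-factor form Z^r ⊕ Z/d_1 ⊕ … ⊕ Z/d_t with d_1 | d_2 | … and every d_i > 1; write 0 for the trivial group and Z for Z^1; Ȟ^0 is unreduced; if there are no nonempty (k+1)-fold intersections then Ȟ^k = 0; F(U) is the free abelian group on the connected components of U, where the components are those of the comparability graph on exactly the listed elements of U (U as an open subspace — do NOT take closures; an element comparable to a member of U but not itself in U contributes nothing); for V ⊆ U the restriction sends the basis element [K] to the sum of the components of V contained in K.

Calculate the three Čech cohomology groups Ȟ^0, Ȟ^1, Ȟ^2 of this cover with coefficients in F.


Ȟ^0(U;F) ≅ Z^2; Ȟ^1(U;F) ≅ 0; Ȟ^2(U;F) ≅ 0

nonempty overlaps:
  A1={{a},{g},{a,c},{a,e},{a,g},{c,g},{a,c,e},{a,c,g}} A2={{e},{g},{a,e},{a,g},{b,e},{c,e},{c,g},{e,f},{a,c,e},{a,c,g},{b,e,f}} A3={{d},{f},{g},{a,g},{b,f},{c,g},{e,f},{a,c,g},{b,e,f}} A4={{b},{c},{d},{e},{a,c},{a,e},{b,e},{b,f},{c,e},{c,g},{e,f},{a,c,e},{a,c,g},{b,e,f}}
  A12={{g},{a,e},{a,g},{c,g},{a,c,e},{a,c,g}} A13={{g},{a,g},{c,g},{a,c,g}} A14={{a,c},{a,e},{c,g},{a,c,e},{a,c,g}} A23={{g},{a,g},{c,g},{e,f},{a,c,g},{b,e,f}} A24={{e},{a,e},{b,e},{c,e},{c,g},{e,f},{a,c,e},{a,c,g},{b,e,f}} A34={{d},{b,f},{c,g},{e,f},{a,c,g},{b,e,f}}
  A123={{g},{a,g},{c,g},{a,c,g}} A124={{a,e},{c,g},{a,c,e},{a,c,g}} A134={{c,g},{a,c,g}} A234={{c,g},{e,f},{a,c,g},{b,e,f}}
  A1234={{c,g},{a,c,g}}
components per intersection:
  A1: {{a},{g},{a,c},{a,e},{a,g},{c,g},{a,c,e},{a,c,g}}
  A2: {{e},{a,e},{b,e},{c,e},{e,f},{a,c,e},{b,e,f}} {{g},{a,g},{c,g},{a,c,g}}
  A3: {{d}} {{f},{b,f},{e,f},{b,e,f}} {{g},{a,g},{c,g},{a,c,g}}
  A4: {{b},{c},{e},{a,c},{a,e},{b,e},{b,f},{c,e},{c,g},{e,f},{a,c,e},{a,c,g},{b,e,f}} {{d}}
  A12: {{g},{a,g},{c,g},{a,c,g}} {{a,e},{a,c,e}}
  A13: {{g},{a,g},{c,g},{a,c,g}}
  A14: {{a,c},{a,e},{c,g},{a,c,e},{a,c,g}}
  A23: {{g},{a,g},{c,g},{a,c,g}} {{e,f},{b,e,f}}
  A24: {{e},{a,e},{b,e},{c,e},{e,f},{a,c,e},{b,e,f}} {{c,g},{a,c,g}}
  A34: {{d}} {{b,f},{e,f},{b,e,f}} {{c,g},{a,c,g}}
  A123: {{g},{a,g},{c,g},{a,c,g}}
  A124: {{a,e},{a,c,e}} {{c,g},{a,c,g}}
  A134: {{c,g},{a,c,g}}
  A234: {{c,g},{a,c,g}} {{e,f},{b,e,f}}
  A1234: {{c,g},{a,c,g}}
C dims 8,11,6,1; δ0: rk 6, SNF 1^6; δ1: rk 5, SNF 1^5; δ2: rk 1, SNF 1^1
degree 0: 8−6−0 = 2 → Ȟ^0 ≅ Z^2
degree 1: 11−5−6 = 0 → Ȟ^1 ≅ 0
degree 2: 6−1−5 = 0 → Ȟ^2 ≅ 0


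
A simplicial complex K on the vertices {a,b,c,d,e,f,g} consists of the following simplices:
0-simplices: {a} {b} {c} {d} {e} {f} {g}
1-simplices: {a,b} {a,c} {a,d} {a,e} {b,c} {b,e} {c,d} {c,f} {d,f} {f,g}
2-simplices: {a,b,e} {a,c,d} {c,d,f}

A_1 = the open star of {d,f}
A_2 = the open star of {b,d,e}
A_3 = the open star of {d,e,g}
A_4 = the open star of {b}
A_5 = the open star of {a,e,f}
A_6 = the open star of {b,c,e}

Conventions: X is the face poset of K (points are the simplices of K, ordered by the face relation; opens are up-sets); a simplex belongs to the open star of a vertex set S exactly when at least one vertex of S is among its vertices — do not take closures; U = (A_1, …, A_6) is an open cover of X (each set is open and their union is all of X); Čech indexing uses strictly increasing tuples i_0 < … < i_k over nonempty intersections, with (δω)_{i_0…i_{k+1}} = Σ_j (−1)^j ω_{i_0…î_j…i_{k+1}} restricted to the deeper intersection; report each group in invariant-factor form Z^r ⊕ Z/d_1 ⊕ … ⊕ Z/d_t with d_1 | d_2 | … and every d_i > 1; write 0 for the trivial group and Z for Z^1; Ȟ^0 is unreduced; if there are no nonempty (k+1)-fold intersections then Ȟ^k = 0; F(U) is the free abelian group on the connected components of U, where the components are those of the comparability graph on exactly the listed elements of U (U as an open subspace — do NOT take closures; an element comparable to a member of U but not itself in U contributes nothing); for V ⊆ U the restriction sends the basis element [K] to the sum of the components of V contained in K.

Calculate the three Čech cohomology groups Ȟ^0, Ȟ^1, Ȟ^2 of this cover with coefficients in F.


nonempty intersections:
  A1={{d},{f},{a,d},{c,d},{c,f},{d,f},{f,g},{a,c,d},{c,d,f}} A2={{b},{d},{e},{a,b},{a,d},{a,e},{b,c},{b,e},{c,d},{d,f},{a,b,e},{a,c,d},{c,d,f}} A3={{d},{e},{g},{a,d},{a,e},{b,e},{c,d},{d,f},{f,g},{a,b,e},{a,c,d},{c,d,f}} A4={{b},{a,b},{b,c},{b,e},{a,b,e}} A5={{a},{e},{f},{a,b},{a,c},{a,d},{a,e},{b,e},{c,f},{d,f},{f,g},{a,b,e},{a,c,d},{c,d,f}} A6={{b},{c},{e},{a,b},{a,c},{a,e},{b,c},{b,e},{c,d},{c,f},{a,b,e},{a,c,d},{c,d,f}}
  A12={{d},{a,d},{c,d},{d,f},{a,c,d},{c,d,f}} A13={{d},{a,d},{c,d},{d,f},{f,g},{a,c,d},{c,d,f}} A15={{f},{a,d},{c,f},{d,f},{f,g},{a,c,d},{c,d,f}} A16={{c,d},{c,f},{a,c,d},{c,d,f}} A23={{d},{e},{a,d},{a,e},{b,e},{c,d},{d,f},{a,b,e},{a,c,d},{c,d,f}} A24={{b},{a,b},{b,c},{b,e},{a,b,e}} A25={{e},{a,b},{a,d},{a,e},{b,e},{d,f},{a,b,e},{a,c,d},{c,d,f}} A26={{b},{e},{a,b},{a,e},{b,c},{b,e},{c,d},{a,b,e},{a,c,d},{c,d,f}} A34={{b,e},{a,b,e}} A35={{e},{a,d},{a,e},{b,e},{d,f},{f,g},{a,b,e},{a,c,d},{c,d,f}} A36={{e},{a,e},{b,e},{c,d},{a,b,e},{a,c,d},{c,d,f}} A45={{a,b},{b,e},{a,b,e}} A46={{b},{a,b},{b,c},{b,e},{a,b,e}} A56={{e},{a,b},{a,c},{a,e},{b,e},{c,f},{a,b,e},{a,c,d},{c,d,f}}
  A123={{d},{a,d},{c,d},{d,f},{a,c,d},{c,d,f}} A125={{a,d},{d,f},{a,c,d},{c,d,f}} A126={{c,d},{a,c,d},{c,d,f}} A135={{a,d},{d,f},{f,g},{a,c,d},{c,d,f}} A136={{c,d},{a,c,d},{c,d,f}} A156={{c,f},{a,c,d},{c,d,f}} A234={{b,e},{a,b,e}} A235={{e},{a,d},{a,e},{b,e},{d,f},{a,b,e},{a,c,d},{c,d,f}} A236={{e},{a,e},{b,e},{c,d},{a,b,e},{a,c,d},{c,d,f}} A245={{a,b},{b,e},{a,b,e}} A246={{b},{a,b},{b,c},{b,e},{a,b,e}} A256={{e},{a,b},{a,e},{b,e},{a,b,e},{a,c,d},{c,d,f}} A345={{b,e},{a,b,e}} A346={{b,e},{a,b,e}} A356={{e},{a,e},{b,e},{a,b,e},{a,c,d},{c,d,f}} A456={{a,b},{b,e},{a,b,e}}
  A1235={{a,d},{d,f},{a,c,d},{c,d,f}} A1236={{c,d},{a,c,d},{c,d,f}} A1256={{a,c,d},{c,d,f}} A1356={{a,c,d},{c,d,f}} A2345={{b,e},{a,b,e}} A2346={{b,e},{a,b,e}} A2356={{e},{a,e},{b,e},{a,b,e},{a,c,d},{c,d,f}} A2456={{a,b},{b,e},{a,b,e}} A3456={{b,e},{a,b,e}}
  A12356={{a,c,d},{c,d,f}} A23456={{b,e},{a,b,e}}
components per intersection:
  A1: {{d},{f},{a,d},{c,d},{c,f},{d,f},{f,g},{a,c,d},{c,d,f}}
  A2: {{b},{e},{a,b},{a,e},{b,c},{b,e},{a,b,e}} {{d},{a,d},{c,d},{d,f},{a,c,d},{c,d,f}}
  A3: {{d},{a,d},{c,d},{d,f},{a,c,d},{c,d,f}} {{e},{a,e},{b,e},{a,b,e}} {{g},{f,g}}
  A4: {{b},{a,b},{b,c},{b,e},{a,b,e}}
  A5: {{a},{e},{a,b},{a,c},{a,d},{a,e},{b,e},{a,b,e},{a,c,d}} {{f},{c,f},{d,f},{f,g},{c,d,f}}
  A6: {{b},{c},{e},{a,b},{a,c},{a,e},{b,c},{b,e},{c,d},{c,f},{a,b,e},{a,c,d},{c,d,f}}
  A12: {{d},{a,d},{c,d},{d,f},{a,c,d},{c,d,f}}
  A13: {{d},{a,d},{c,d},{d,f},{a,c,d},{c,d,f}} {{f,g}}
  A15: {{f},{c,f},{d,f},{f,g},{c,d,f}} {{a,d},{a,c,d}}
  A16: {{c,d},{c,f},{a,c,d},{c,d,f}}
  A23: {{d},{a,d},{c,d},{d,f},{a,c,d},{c,d,f}} {{e},{a,e},{b,e},{a,b,e}}
  A24: {{b},{a,b},{b,c},{b,e},{a,b,e}}
  A25: {{e},{a,b},{a,e},{b,e},{a,b,e}} {{a,d},{a,c,d}} {{d,f},{c,d,f}}
  A26: {{b},{e},{a,b},{a,e},{b,c},{b,e},{a,b,e}} {{c,d},{a,c,d},{c,d,f}}
  A34: {{b,e},{a,b,e}}
  A35: {{e},{a,e},{b,e},{a,b,e}} {{a,d},{a,c,d}} {{d,f},{c,d,f}} {{f,g}}
  A36: {{e},{a,e},{b,e},{a,b,e}} {{c,d},{a,c,d},{c,d,f}}
  A45: {{a,b},{b,e},{a,b,e}}
  A46: {{b},{a,b},{b,c},{b,e},{a,b,e}}
  A56: {{e},{a,b},{a,e},{b,e},{a,b,e}} {{a,c},{a,c,d}} {{c,f},{c,d,f}}
  A123: {{d},{a,d},{c,d},{d,f},{a,c,d},{c,d,f}}
  A125: {{a,d},{a,c,d}} {{d,f},{c,d,f}}
  A126: {{c,d},{a,c,d},{c,d,f}}
  A135: {{a,d},{a,c,d}} {{d,f},{c,d,f}} {{f,g}}
  A136: {{c,d},{a,c,d},{c,d,f}}
  A156: {{c,f},{c,d,f}} {{a,c,d}}
  A234: {{b,e},{a,b,e}}
  A235: {{e},{a,e},{b,e},{a,b,e}} {{a,d},{a,c,d}} {{d,f},{c,d,f}}
  A236: {{e},{a,e},{b,e},{a,b,e}} {{c,d},{a,c,d},{c,d,f}}
  A245: {{a,b},{b,e},{a,b,e}}
  A246: {{b},{a,b},{b,c},{b,e},{a,b,e}}
  A256: {{e},{a,b},{a,e},{b,e},{a,b,e}} {{a,c,d}} {{c,d,f}}
  A345: {{b,e},{a,b,e}}
  A346: {{b,e},{a,b,e}}
  A356: {{e},{a,e},{b,e},{a,b,e}} {{a,c,d}} {{c,d,f}}
  A456: {{a,b},{b,e},{a,b,e}}
  A1235: {{a,d},{a,c,d}} {{d,f},{c,d,f}}
  A1236: {{c,d},{a,c,d},{c,d,f}}
  A1256: {{a,c,d}} {{c,d,f}}
  A1356: {{a,c,d}} {{c,d,f}}
  A2345: {{b,e},{a,b,e}}
  A2346: {{b,e},{a,b,e}}
  A2356: {{e},{a,e},{b,e},{a,b,e}} {{a,c,d}} {{c,d,f}}
  A2456: {{a,b},{b,e},{a,b,e}}
  A3456: {{b,e},{a,b,e}}
  A12356: {{a,c,d}} {{c,d,f}}
  A23456: {{b,e},{a,b,e}}
C dims 10,26,27,14; δ0: rk 9, SNF 1^9; δ1: rk 16, SNF 1^16; δ2: rk 11, SNF 1^11
Ȟ^0: (10−9)−0=1 ⇒ Z
Ȟ^1: (26−16)−9=1 ⇒ Z
Ȟ^2: (27−11)−16=0 ⇒ 0

Ȟ^0 ≅ Z,  Ȟ^1 ≅ Z,  Ȟ^2 ≅ 0


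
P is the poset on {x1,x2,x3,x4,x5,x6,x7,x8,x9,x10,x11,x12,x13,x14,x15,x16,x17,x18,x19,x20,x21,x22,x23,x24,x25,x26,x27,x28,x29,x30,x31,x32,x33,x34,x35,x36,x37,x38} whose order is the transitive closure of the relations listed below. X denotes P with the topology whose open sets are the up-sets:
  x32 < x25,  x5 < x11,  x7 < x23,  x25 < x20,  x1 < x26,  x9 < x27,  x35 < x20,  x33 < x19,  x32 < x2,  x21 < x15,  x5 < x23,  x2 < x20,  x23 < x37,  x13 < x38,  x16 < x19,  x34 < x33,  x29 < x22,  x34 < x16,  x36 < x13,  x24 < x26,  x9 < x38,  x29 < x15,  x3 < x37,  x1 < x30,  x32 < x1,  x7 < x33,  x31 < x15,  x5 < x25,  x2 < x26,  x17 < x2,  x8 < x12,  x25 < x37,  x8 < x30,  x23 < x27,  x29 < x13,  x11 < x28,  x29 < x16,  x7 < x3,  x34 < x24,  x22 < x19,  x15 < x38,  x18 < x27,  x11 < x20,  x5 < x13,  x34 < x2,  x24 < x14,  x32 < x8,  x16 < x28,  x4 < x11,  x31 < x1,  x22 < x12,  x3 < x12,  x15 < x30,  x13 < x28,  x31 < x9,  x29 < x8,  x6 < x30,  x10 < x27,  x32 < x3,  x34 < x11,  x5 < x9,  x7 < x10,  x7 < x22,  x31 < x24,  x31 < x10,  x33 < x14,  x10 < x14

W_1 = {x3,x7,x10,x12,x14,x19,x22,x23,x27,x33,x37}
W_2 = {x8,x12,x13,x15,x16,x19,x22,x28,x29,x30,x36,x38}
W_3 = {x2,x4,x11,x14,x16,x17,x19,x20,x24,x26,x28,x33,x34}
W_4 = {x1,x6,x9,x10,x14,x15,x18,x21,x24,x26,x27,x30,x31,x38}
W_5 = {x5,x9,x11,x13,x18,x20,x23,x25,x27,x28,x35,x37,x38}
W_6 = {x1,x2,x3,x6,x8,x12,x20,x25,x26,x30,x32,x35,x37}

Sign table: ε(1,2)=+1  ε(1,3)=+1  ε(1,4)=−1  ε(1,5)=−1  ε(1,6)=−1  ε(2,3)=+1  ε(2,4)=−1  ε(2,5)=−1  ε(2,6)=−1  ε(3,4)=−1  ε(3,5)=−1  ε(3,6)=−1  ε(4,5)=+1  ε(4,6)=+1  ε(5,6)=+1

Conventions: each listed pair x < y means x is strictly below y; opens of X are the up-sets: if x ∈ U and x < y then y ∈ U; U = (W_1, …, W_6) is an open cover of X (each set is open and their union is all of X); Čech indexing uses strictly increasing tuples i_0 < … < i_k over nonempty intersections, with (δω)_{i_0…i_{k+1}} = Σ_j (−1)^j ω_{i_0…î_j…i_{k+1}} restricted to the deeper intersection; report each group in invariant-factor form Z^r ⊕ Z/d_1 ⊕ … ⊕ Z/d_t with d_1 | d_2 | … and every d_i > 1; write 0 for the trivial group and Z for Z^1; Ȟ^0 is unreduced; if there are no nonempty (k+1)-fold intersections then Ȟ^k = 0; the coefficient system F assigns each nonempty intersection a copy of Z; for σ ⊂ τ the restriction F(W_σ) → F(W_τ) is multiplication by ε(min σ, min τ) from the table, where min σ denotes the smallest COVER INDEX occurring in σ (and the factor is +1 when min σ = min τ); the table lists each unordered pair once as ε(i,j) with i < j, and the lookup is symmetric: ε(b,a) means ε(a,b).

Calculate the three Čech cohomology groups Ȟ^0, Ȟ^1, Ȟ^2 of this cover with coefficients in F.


Ȟ^0 = Z, Ȟ^1 = 0 and Ȟ^2 = Z/2

intersection data:
  W12={x12,x19,x22} W13={x14,x19,x33} W14={x10,x14,x27} W15={x23,x27,x37} W16={x3,x12,x37} W23={x16,x19,x28} W24={x15,x30,x38} W25={x13,x28,x38} W26={x8,x12,x30} W34={x14,x24,x26} W35={x11,x20,x28} W36={x2,x20,x26} W45={x9,x18,x27,x38} W46={x1,x6,x26,x30} W56={x20,x25,x35,x37}
  W123={x19} W126={x12} W134={x14} W145={x27} W156={x37} W235={x28} W245={x38} W246={x30} W346={x26} W356={x20}
C dims 6,15,10; δ0: rk 5, SNF 1^5; δ1: rk 10, SNF 1^9·2
Ȟ^0 = (6 − 5) − 0 = 1, so Ȟ^0 ≅ Z
Ȟ^1 = (15 − 10) − 5 = 0, so Ȟ^1 ≅ 0
Ȟ^2 = (10 − 0) − 10 = 0 plus torsion [2], so Ȟ^2 ≅ Z/2


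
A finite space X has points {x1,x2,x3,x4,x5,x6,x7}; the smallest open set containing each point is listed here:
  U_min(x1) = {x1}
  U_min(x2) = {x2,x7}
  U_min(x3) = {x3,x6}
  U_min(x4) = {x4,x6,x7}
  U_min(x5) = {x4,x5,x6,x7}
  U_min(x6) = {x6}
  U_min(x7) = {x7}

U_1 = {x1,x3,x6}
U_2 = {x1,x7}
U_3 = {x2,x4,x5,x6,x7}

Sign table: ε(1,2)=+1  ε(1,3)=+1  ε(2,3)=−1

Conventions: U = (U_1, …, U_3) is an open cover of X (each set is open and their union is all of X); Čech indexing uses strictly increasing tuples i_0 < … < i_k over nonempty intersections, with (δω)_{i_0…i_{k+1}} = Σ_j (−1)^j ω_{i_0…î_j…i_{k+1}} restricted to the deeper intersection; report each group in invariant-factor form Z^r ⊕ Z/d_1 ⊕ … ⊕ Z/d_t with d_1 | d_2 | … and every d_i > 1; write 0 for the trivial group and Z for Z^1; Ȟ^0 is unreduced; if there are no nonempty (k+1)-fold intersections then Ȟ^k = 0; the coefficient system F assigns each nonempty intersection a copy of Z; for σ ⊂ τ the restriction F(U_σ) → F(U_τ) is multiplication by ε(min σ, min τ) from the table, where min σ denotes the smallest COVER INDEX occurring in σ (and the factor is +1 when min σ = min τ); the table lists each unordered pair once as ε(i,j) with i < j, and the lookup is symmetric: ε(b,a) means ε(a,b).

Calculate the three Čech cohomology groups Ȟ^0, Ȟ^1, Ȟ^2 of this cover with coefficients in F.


cover nerve:
  U12={x1} U13={x6} U23={x7}
C dims 3,3; δ0: rk 3, SNF 1^2·2
Ȟ^0: (3−3)−0=0 ⇒ 0
Ȟ^1: (3−0)−3=0 plus torsion [2] ⇒ Z/2
Ȟ^2: (0−0)−0=0 ⇒ 0

Ȟ^0(U;F) ≅ 0; Ȟ^1(U;F) ≅ Z/2; Ȟ^2(U;F) ≅ 0


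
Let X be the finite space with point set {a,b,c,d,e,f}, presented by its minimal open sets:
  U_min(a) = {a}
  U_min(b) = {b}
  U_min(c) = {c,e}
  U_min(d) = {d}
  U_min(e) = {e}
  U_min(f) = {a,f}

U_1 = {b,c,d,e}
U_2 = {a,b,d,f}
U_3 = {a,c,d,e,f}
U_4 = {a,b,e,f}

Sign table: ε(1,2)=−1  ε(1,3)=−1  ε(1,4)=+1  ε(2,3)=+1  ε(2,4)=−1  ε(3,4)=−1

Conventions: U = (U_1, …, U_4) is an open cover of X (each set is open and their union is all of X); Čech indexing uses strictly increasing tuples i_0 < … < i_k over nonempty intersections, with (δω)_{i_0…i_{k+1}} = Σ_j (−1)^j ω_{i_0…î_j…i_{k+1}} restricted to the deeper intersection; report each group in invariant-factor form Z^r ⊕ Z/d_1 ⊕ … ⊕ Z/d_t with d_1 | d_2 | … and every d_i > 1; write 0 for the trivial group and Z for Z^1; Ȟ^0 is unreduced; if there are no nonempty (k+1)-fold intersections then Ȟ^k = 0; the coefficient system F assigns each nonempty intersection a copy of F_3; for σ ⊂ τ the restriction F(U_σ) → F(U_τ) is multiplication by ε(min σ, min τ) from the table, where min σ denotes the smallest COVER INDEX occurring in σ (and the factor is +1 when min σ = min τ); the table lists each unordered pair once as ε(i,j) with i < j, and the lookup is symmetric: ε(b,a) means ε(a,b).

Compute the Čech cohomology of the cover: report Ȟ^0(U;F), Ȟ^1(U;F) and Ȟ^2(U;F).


nonempty overlaps:
  U12={b,d} U13={c,d,e} U14={b,e} U23={a,d,f} U24={a,b,f} U34={a,e,f}
  U123={d} U124={b} U134={e} U234={a,f}
C dims 4,6,4; δ0: rk_F3 3; δ1: rk_F3 3
degree 0: 4−3−0 = 1 → Ȟ^0 ≅ Z/3
degree 1: 6−3−3 = 0 → Ȟ^1 ≅ 0
degree 2: 4−0−3 = 1 → Ȟ^2 ≅ Z/3

Ȟ^0 = Z/3, Ȟ^1 = 0 and Ȟ^2 = Z/3


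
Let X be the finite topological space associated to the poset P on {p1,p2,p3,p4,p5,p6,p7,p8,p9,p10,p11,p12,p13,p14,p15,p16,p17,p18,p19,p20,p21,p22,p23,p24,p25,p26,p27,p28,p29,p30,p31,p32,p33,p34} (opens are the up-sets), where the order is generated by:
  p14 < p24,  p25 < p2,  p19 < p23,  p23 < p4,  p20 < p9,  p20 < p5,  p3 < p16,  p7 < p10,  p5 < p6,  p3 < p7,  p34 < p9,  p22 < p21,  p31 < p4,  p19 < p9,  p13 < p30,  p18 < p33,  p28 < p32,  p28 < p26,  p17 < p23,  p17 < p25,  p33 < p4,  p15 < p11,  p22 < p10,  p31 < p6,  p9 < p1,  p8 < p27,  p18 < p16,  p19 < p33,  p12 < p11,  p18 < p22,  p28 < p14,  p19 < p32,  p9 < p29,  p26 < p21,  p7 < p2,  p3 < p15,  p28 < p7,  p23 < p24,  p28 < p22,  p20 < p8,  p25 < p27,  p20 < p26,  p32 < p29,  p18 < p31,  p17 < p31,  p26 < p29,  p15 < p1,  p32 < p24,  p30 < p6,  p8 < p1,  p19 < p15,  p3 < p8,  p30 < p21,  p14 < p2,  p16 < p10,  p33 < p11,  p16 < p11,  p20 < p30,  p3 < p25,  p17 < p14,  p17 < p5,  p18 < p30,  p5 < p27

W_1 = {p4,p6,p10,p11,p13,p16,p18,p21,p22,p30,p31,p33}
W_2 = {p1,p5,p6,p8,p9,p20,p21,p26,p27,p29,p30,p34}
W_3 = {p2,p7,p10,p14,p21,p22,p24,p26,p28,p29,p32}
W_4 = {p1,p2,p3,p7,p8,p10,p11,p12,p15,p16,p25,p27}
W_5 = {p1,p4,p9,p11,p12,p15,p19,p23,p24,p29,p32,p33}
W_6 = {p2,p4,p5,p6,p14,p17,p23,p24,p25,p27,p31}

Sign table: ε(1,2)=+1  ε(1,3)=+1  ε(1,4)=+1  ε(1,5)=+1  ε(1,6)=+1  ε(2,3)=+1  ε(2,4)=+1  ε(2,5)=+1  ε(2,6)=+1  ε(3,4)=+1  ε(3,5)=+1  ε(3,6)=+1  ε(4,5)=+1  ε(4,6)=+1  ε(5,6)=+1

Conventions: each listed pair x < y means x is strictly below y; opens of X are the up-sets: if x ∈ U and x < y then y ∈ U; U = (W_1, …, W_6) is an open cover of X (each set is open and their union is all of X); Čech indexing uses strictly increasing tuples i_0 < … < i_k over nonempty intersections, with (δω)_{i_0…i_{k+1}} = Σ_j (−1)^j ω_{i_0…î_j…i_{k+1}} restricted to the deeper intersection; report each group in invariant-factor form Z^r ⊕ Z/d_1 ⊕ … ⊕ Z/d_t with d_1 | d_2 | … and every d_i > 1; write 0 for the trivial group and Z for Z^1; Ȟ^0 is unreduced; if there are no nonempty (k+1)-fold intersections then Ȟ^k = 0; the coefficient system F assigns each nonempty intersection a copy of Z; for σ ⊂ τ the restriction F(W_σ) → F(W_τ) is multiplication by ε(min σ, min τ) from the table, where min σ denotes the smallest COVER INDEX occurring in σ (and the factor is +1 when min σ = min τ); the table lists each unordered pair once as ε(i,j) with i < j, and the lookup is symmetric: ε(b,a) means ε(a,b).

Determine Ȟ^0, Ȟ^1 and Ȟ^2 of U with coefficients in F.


Ȟ^0(U;F) ≅ Z,  Ȟ^1(U;F) ≅ 0,  Ȟ^2(U;F) ≅ Z/2

intersection data:
  W12={p6,p21,p30} W13={p10,p21,p22} W14={p10,p11,p16} W15={p4,p11,p33} W16={p4,p6,p31} W23={p21,p26,p29} W24={p1,p8,p27} W25={p1,p9,p29} W26={p5,p6,p27} W34={p2,p7,p10} W35={p24,p29,p32} W36={p2,p14,p24} W45={p1,p11,p12,p15} W46={p2,p25,p27} W56={p4,p23,p24}
  W123={p21} W126={p6} W134={p10} W145={p11} W156={p4} W235={p29} W245={p1} W246={p27} W346={p2} W356={p24}
C dims 6,15,10; δ0: rk 5, SNF 1^5; δ1: rk 10, SNF 1^9·2
Ȟ^0 = (6 − 5) − 0 = 1, so Ȟ^0 ≅ Z
Ȟ^1 = (15 − 10) − 5 = 0, so Ȟ^1 ≅ 0
Ȟ^2 = (10 − 0) − 10 = 0 plus torsion [2], so Ȟ^2 ≅ Z/2


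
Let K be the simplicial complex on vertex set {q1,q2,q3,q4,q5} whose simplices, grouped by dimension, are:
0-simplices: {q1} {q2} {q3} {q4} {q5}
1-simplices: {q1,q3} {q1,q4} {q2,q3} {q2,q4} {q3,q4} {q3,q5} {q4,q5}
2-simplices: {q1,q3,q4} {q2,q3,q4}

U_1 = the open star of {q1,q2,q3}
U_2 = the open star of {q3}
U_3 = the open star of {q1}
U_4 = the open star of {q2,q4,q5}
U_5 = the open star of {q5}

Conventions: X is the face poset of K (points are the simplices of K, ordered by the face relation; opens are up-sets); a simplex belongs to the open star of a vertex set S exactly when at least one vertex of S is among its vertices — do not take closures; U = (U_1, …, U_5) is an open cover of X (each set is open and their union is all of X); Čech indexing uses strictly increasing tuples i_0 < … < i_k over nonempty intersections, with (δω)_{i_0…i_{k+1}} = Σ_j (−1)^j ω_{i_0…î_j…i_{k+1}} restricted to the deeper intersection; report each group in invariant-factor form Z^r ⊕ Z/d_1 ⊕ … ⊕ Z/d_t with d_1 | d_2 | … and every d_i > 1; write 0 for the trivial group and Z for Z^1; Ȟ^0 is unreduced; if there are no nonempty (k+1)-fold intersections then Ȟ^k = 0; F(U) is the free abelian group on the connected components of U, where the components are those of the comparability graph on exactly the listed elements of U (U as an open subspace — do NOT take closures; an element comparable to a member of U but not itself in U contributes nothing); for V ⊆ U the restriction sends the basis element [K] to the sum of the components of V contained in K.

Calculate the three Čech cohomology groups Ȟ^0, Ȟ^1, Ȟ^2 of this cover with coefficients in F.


nerve simplices:
  U1={{q1},{q2},{q3},{q1,q3},{q1,q4},{q2,q3},{q2,q4},{q3,q4},{q3,q5},{q1,q3,q4},{q2,q3,q4}} U2={{q3},{q1,q3},{q2,q3},{q3,q4},{q3,q5},{q1,q3,q4},{q2,q3,q4}} U3={{q1},{q1,q3},{q1,q4},{q1,q3,q4}} U4={{q2},{q4},{q5},{q1,q4},{q2,q3},{q2,q4},{q3,q4},{q3,q5},{q4,q5},{q1,q3,q4},{q2,q3,q4}} U5={{q5},{q3,q5},{q4,q5}}
  U12={{q3},{q1,q3},{q2,q3},{q3,q4},{q3,q5},{q1,q3,q4},{q2,q3,q4}} U13={{q1},{q1,q3},{q1,q4},{q1,q3,q4}} U14={{q2},{q1,q4},{q2,q3},{q2,q4},{q3,q4},{q3,q5},{q1,q3,q4},{q2,q3,q4}} U15={{q3,q5}} U23={{q1,q3},{q1,q3,q4}} U24={{q2,q3},{q3,q4},{q3,q5},{q1,q3,q4},{q2,q3,q4}} U25={{q3,q5}} U34={{q1,q4},{q1,q3,q4}} U45={{q5},{q3,q5},{q4,q5}}
  U123={{q1,q3},{q1,q3,q4}} U124={{q2,q3},{q3,q4},{q3,q5},{q1,q3,q4},{q2,q3,q4}} U125={{q3,q5}} U134={{q1,q4},{q1,q3,q4}} U145={{q3,q5}} U234={{q1,q3,q4}} U245={{q3,q5}}
  U1234={{q1,q3,q4}} U1245={{q3,q5}}
components per intersection:
  U1: {{q1},{q2},{q3},{q1,q3},{q1,q4},{q2,q3},{q2,q4},{q3,q4},{q3,q5},{q1,q3,q4},{q2,q3,q4}}
  U2: {{q3},{q1,q3},{q2,q3},{q3,q4},{q3,q5},{q1,q3,q4},{q2,q3,q4}}
  U3: {{q1},{q1,q3},{q1,q4},{q1,q3,q4}}
  U4: {{q2},{q4},{q5},{q1,q4},{q2,q3},{q2,q4},{q3,q4},{q3,q5},{q4,q5},{q1,q3,q4},{q2,q3,q4}}
  U5: {{q5},{q3,q5},{q4,q5}}
  U12: {{q3},{q1,q3},{q2,q3},{q3,q4},{q3,q5},{q1,q3,q4},{q2,q3,q4}}
  U13: {{q1},{q1,q3},{q1,q4},{q1,q3,q4}}
  U14: {{q2},{q1,q4},{q2,q3},{q2,q4},{q3,q4},{q1,q3,q4},{q2,q3,q4}} {{q3,q5}}
  U15: {{q3,q5}}
  U23: {{q1,q3},{q1,q3,q4}}
  U24: {{q2,q3},{q3,q4},{q1,q3,q4},{q2,q3,q4}} {{q3,q5}}
  U25: {{q3,q5}}
  U34: {{q1,q4},{q1,q3,q4}}
  U45: {{q5},{q3,q5},{q4,q5}}
  U123: {{q1,q3},{q1,q3,q4}}
  U124: {{q2,q3},{q3,q4},{q1,q3,q4},{q2,q3,q4}} {{q3,q5}}
  U125: {{q3,q5}}
  U134: {{q1,q4},{q1,q3,q4}}
  U145: {{q3,q5}}
  U234: {{q1,q3,q4}}
  U245: {{q3,q5}}
  U1234: {{q1,q3,q4}}
  U1245: {{q3,q5}}
C dims 5,11,8,2; δ0: rk 4, SNF 1^4; δ1: rk 6, SNF 1^6; δ2: rk 2, SNF 1^2
degree 0: 5−4−0 = 1 → Ȟ^0 ≅ Z
degree 1: 11−6−4 = 1 → Ȟ^1 ≅ Z
degree 2: 8−2−6 = 0 → Ȟ^2 ≅ 0

Ȟ^0 = Z; Ȟ^1 = Z; Ȟ^2 = 0


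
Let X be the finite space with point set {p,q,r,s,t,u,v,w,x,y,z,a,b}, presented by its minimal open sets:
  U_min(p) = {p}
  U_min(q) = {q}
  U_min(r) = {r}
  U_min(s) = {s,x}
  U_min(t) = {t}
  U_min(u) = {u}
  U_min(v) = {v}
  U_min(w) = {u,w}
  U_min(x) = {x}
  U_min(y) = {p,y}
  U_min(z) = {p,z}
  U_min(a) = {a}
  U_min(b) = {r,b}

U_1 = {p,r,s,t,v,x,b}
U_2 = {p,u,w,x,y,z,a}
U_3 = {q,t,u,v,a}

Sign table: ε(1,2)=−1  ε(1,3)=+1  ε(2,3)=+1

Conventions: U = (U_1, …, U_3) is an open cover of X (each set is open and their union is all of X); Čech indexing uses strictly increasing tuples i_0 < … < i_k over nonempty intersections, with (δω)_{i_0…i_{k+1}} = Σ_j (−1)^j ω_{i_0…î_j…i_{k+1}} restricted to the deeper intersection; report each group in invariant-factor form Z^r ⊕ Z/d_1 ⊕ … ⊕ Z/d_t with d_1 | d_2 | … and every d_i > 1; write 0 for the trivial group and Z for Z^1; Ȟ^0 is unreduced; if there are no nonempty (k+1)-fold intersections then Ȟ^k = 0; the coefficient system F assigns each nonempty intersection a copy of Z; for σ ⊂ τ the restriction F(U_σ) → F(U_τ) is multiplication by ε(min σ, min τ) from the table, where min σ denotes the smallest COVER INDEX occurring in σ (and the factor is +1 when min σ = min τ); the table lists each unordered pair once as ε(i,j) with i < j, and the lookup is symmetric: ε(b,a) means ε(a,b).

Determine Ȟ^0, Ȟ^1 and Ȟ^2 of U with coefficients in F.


Ȟ^0 ≅ 0; Ȟ^1 ≅ Z/2; Ȟ^2 ≅ 0

nonempty intersections:
  U12={p,x} U13={t,v} U23={u,a}
C dims 3,3; δ0: rk 3, SNF 1^2·2
Ȟ^0: (3−3)−0=0 ⇒ 0
Ȟ^1: (3−0)−3=0 plus torsion [2] ⇒ Z/2
Ȟ^2: (0−0)−0=0 ⇒ 0


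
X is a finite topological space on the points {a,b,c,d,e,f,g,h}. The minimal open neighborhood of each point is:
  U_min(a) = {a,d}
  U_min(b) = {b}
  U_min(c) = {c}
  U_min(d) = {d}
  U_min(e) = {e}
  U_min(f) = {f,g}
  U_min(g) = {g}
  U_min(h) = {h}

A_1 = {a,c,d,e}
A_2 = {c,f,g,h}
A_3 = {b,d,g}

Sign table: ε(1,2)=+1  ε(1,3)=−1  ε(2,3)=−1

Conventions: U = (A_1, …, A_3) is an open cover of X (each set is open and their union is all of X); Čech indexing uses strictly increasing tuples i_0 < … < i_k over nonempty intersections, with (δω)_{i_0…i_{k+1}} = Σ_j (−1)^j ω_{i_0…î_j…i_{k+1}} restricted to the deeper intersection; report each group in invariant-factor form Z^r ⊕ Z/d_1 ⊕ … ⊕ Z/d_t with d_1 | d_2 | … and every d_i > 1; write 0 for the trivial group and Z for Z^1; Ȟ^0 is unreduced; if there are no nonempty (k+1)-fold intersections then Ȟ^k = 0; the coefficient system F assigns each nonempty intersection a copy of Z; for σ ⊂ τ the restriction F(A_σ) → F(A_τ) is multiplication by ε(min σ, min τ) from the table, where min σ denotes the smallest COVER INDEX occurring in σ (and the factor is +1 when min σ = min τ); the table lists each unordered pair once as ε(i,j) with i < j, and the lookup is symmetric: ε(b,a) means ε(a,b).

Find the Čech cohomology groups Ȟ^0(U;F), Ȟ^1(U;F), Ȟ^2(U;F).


Ȟ^0(U;F) ≅ Z,  Ȟ^1(U;F) ≅ Z,  Ȟ^2(U;F) ≅ 0

nerve simplices:
  A12={c} A13={d} A23={g}
C dims 3,3; δ0: rk 2, SNF 1^2
degree 0: 3−2−0 = 1 → Ȟ^0 ≅ Z
degree 1: 3−0−2 = 1 → Ȟ^1 ≅ Z
degree 2: 0−0−0 = 0 → Ȟ^2 ≅ 0


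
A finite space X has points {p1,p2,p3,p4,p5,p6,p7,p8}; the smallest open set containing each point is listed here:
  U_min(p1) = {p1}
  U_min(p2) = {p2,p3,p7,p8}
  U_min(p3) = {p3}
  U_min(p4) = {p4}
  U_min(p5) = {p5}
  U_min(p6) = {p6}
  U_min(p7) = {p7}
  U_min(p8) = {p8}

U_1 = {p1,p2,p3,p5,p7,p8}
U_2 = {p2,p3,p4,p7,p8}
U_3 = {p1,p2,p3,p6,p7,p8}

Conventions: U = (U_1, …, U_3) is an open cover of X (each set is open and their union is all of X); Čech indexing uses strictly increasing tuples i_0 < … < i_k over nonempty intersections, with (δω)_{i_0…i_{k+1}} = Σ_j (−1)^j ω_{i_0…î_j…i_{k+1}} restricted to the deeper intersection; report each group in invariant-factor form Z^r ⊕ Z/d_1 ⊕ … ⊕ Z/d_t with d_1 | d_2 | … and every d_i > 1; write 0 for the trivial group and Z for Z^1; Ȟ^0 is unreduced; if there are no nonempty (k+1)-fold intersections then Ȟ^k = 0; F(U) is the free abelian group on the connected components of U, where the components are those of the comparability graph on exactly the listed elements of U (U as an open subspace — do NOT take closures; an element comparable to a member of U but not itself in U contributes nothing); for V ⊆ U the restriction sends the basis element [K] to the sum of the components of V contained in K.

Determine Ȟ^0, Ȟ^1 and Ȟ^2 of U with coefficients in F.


Ȟ^0 = Z^5, Ȟ^1 = 0 and Ȟ^2 = 0

intersection data:
  U12={p2,p3,p7,p8} U13={p1,p2,p3,p7,p8} U23={p2,p3,p7,p8}
  U123={p2,p3,p7,p8}
components per intersection:
  U1: {p1} {p2,p3,p7,p8} {p5}
  U2: {p2,p3,p7,p8} {p4}
  U3: {p1} {p2,p3,p7,p8} {p6}
  U12: {p2,p3,p7,p8}
  U13: {p1} {p2,p3,p7,p8}
  U23: {p2,p3,p7,p8}
  U123: {p2,p3,p7,p8}
C dims 8,4,1; δ0: rk 3, SNF 1^3; δ1: rk 1, SNF 1^1
Ȟ^0 = (8 − 3) − 0 = 5, so Ȟ^0 ≅ Z^5
Ȟ^1 = (4 − 1) − 3 = 0, so Ȟ^1 ≅ 0
Ȟ^2 = (1 − 0) − 1 = 0, so Ȟ^2 ≅ 0


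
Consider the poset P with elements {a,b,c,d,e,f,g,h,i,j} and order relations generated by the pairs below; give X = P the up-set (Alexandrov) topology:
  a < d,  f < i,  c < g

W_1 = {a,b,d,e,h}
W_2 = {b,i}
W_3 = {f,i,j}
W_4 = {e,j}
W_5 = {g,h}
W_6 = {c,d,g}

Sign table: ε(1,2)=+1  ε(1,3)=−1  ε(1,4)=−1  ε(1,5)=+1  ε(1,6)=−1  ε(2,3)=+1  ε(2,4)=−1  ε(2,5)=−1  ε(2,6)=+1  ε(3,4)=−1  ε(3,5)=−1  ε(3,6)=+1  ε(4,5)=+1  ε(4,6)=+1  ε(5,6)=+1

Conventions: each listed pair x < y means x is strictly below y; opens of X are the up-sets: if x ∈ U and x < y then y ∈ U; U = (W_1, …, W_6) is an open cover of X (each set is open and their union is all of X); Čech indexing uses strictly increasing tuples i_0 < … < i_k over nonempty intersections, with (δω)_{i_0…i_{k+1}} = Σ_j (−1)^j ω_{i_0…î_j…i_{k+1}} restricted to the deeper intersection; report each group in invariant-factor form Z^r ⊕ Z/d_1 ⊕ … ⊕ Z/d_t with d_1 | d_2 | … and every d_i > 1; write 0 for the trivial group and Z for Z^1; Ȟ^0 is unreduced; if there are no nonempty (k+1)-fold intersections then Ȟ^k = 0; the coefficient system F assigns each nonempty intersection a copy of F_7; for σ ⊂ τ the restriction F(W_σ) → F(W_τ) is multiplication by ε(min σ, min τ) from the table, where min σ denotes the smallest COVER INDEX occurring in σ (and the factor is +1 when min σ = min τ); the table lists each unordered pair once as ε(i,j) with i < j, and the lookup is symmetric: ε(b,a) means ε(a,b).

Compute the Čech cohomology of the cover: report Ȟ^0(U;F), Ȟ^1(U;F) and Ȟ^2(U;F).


nonempty intersections:
  W12={b} W14={e} W15={h} W16={d} W23={i} W34={j} W56={g}
C dims 6,7; δ0: rk_F7 6
Ȟ^0: (6−6)−0=0 ⇒ 0
Ȟ^1: (7−0)−6=1 ⇒ Z/7
Ȟ^2: (0−0)−0=0 ⇒ 0

Ȟ^0(U;F) ≅ 0,  Ȟ^1(U;F) ≅ Z/7,  Ȟ^2(U;F) ≅ 0


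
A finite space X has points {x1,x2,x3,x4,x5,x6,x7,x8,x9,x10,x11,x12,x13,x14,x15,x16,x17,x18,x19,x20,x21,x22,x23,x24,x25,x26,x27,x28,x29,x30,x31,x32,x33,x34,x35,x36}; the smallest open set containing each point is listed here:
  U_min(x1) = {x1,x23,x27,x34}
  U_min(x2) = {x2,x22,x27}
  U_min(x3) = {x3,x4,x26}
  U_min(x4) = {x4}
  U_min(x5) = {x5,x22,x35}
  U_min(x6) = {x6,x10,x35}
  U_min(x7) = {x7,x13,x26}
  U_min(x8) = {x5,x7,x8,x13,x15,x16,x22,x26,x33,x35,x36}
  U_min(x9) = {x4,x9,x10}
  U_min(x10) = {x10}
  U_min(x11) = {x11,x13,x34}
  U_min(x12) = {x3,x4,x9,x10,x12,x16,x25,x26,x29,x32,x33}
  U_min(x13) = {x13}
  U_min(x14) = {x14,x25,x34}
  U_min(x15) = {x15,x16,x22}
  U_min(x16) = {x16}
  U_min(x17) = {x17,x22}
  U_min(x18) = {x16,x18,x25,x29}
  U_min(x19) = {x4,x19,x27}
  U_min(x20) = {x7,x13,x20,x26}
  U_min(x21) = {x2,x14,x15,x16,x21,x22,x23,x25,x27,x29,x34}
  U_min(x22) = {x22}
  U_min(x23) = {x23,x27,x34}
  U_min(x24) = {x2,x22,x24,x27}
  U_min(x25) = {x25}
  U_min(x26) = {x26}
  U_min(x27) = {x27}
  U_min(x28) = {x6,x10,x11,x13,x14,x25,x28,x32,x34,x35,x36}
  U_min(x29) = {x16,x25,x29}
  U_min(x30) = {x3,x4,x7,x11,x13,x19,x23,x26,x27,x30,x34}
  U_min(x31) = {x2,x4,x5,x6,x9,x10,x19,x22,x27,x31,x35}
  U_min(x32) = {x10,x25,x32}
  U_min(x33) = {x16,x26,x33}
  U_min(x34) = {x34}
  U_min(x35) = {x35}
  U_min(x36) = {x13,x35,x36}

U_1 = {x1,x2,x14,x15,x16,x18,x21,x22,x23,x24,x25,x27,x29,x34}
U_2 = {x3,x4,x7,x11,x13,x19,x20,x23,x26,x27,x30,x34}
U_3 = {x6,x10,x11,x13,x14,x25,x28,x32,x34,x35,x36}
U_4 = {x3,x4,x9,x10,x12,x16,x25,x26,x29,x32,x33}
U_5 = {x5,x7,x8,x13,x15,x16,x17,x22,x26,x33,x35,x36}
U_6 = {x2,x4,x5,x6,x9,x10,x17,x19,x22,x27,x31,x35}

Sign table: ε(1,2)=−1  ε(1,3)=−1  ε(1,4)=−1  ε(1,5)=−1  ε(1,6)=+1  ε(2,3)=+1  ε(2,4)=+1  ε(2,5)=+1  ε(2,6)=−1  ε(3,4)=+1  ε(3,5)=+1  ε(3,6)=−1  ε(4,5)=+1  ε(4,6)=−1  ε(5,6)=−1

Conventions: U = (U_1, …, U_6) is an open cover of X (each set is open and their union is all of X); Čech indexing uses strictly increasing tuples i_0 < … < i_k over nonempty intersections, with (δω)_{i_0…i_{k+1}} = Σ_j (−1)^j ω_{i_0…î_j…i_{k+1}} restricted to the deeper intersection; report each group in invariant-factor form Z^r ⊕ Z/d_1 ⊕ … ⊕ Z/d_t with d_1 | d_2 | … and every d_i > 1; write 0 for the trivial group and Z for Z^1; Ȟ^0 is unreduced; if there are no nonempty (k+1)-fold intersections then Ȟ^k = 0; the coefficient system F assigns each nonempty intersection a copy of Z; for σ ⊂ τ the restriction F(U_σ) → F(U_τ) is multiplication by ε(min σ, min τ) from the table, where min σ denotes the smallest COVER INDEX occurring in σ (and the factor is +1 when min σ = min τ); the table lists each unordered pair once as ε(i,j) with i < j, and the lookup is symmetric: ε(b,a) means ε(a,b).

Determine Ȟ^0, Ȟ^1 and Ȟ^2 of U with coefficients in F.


Ȟ^0(U;F) ≅ Z, Ȟ^1(U;F) ≅ 0 and Ȟ^2(U;F) ≅ Z/2

nerve simplices:
  U12={x23,x27,x34} U13={x14,x25,x34} U14={x16,x25,x29} U15={x15,x16,x22} U16={x2,x22,x27} U23={x11,x13,x34} U24={x3,x4,x26} U25={x7,x13,x26} U26={x4,x19,x27} U34={x10,x25,x32} U35={x13,x35,x36} U36={x6,x10,x35} U45={x16,x26,x33} U46={x4,x9,x10} U56={x5,x17,x22,x35}
  U123={x34} U126={x27} U134={x25} U145={x16} U156={x22} U235={x13} U245={x26} U246={x4} U346={x10} U356={x35}
C dims 6,15,10; δ0: rk 5, SNF 1^5; δ1: rk 10, SNF 1^9·2
degree 0: 6−5−0 = 1 → Ȟ^0 ≅ Z
degree 1: 15−10−5 = 0 → Ȟ^1 ≅ 0
degree 2: 10−0−10 = 0 plus torsion [2] → Ȟ^2 ≅ Z/2
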